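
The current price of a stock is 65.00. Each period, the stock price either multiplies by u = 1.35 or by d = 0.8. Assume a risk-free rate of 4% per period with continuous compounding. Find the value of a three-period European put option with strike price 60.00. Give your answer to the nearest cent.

Risk-neutral probability p = (e^0.04 − 0.8)/(1.35 − 0.8) = 0.2408/0.5500 = 0.4378
Terminal stock prices: S_uuu = 159.9, S_uud = 94.77, S_udd = 56.16, S_ddd = 33.28
Terminal payoffs (K − S): max(-99.92, 0) = 0, max(-34.77, 0) = 0, max(3.84, 0) = 3.84, max(26.72, 0) = 26.72
Node uu (S = 118.5): V_uu = e^(−0.04)·[0.4378·0.0000 + 0.5622·0.0000] = 0.0000
Node ud (S = 70.2): V_ud = e^(−0.04)·[0.4378·0.0000 + 0.5622·3.8400] = 2.0741
Node dd (S = 41.6): V_dd = e^(−0.04)·[0.4378·3.8400 + 0.5622·26.7200] = 16.0474
Node u (S = 87.75): V_u = e^(−0.04)·[0.4378·0.0000 + 0.5622·2.0741] = 1.1202
Node d (S = 52): V_d = e^(−0.04)·[0.4378·2.0741 + 0.5622·16.0474] = 9.5400
Node 0 (S = 65): V_0 = e^(−0.04)·[0.4378·1.1202 + 0.5622·9.5400] = 5.6240

5.62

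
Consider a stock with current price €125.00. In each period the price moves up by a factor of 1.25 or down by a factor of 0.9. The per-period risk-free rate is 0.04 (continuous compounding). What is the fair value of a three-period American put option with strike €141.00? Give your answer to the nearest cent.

€18.21

Risk-neutral probability p = (e^0.04 − 0.9)/(1.25 − 0.9) = 0.1408/0.3500 = 0.4023
Terminal stock prices: S_uuu = 244.1, S_uud = 175.8, S_udd = 126.6, S_ddd = 91.13
Terminal payoffs (K − S): max(-103.1, 0) = 0, max(-34.78, 0) = 0, max(14.44, 0) = 14.44, max(49.87, 0) = 49.87
Node uu (S = 195.3): continuation = e^(−0.04)·[0.4023·0.0000 + 0.5977·0.0000] = 0.0000; exercise value = 0.0000 ≤ continuation, so V_uu = 0.0000
Node ud (S = 140.6): continuation = e^(−0.04)·[0.4023·0.0000 + 0.5977·14.4375] = 8.2907; exercise value = 0.3750 ≤ continuation, so V_ud = 8.2907
Node dd (S = 101.2): continuation = e^(−0.04)·[0.4023·14.4375 + 0.5977·49.8750] = 34.2213; exercise value = 39.7500 > continuation, so V_dd = 39.7500 (exercise)
Node u (S = 156.2): continuation = e^(−0.04)·[0.4023·0.0000 + 0.5977·8.2907] = 4.7609; exercise value = 0.0000 ≤ continuation, so V_u = 4.7609
Node d (S = 112.5): continuation = e^(−0.04)·[0.4023·8.2907 + 0.5977·39.7500] = 26.0311; exercise value = 28.5000 > continuation, so V_d = 28.5000 (exercise)
Node 0 (S = 125): continuation = e^(−0.04)·[0.4023·4.7609 + 0.5977·28.5000] = 18.2064; exercise value = 16.0000 ≤ continuation, so V_0 = 18.2064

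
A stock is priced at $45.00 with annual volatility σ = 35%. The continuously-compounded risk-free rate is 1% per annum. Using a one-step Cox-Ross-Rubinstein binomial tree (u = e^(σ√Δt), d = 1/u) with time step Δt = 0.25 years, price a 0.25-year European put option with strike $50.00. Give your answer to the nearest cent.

$6.54

CRR parameters: u = e^(σ√Δt) = e^(0.35·√0.25) = 1.1912, d = 1/u = 0.8395
Per-period rate: rΔt = 0.01·0.25 = 0.0025, so R = e^0.0025 = 1.0025
Risk-neutral probability p = (e^0.0025 − 0.8395)/(1.1912 − 0.8395) = 0.1630/0.3518 = 0.4635
Terminal stock prices: S_u = 53.61, S_d = 37.78
Terminal payoffs (K − S): max(-3.606, 0) = 0, max(12.22, 0) = 12.22
Node 0 (S = 45): V_0 = e^(−0.0025)·[0.4635·0.0000 + 0.5365·12.2244] = 6.5423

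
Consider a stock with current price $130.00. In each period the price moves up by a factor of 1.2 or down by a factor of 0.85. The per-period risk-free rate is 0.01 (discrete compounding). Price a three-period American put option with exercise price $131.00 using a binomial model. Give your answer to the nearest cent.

Risk-neutral probability p = (1 + 0.01 − 0.85)/(1.2 − 0.85) = 0.1600/0.3500 = 0.4571
Terminal stock prices: S_uuu = 224.6, S_uud = 159.1, S_udd = 112.7, S_ddd = 79.84
Terminal payoffs (K − S): max(-93.64, 0) = 0, max(-28.12, 0) = 0, max(18.29, 0) = 18.29, max(51.16, 0) = 51.16
Node uu (S = 187.2): continuation = 1/1.01·[0.4571·0.0000 + 0.5429·0.0000] = 0.0000; exercise value = 0.0000 ≤ continuation, so V_uu = 0.0000
Node ud (S = 132.6): continuation = 1/1.01·[0.4571·0.0000 + 0.5429·18.2900] = 9.8306; exercise value = 0.0000 ≤ continuation, so V_ud = 9.8306
Node dd (S = 93.92): continuation = 1/1.01·[0.4571·18.2900 + 0.5429·51.1638] = 35.7780; exercise value = 37.0750 > continuation, so V_dd = 37.0750 (exercise)
Node u (S = 156): continuation = 1/1.01·[0.4571·0.0000 + 0.5429·9.8306] = 5.2837; exercise value = 0.0000 ≤ continuation, so V_u = 5.2837
Node d (S = 110.5): continuation = 1/1.01·[0.4571·9.8306 + 0.5429·37.0750] = 24.3766; exercise value = 20.5000 ≤ continuation, so V_d = 24.3766
Node 0 (S = 130): continuation = 1/1.01·[0.4571·5.2837 + 0.5429·24.3766] = 15.4935; exercise value = 1.0000 ≤ continuation, so V_0 = 15.4935

$15.49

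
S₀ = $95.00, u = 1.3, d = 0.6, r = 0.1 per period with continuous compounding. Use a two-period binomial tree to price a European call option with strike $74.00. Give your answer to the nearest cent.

Risk-neutral probability p = (e^0.1 − 0.6)/(1.3 − 0.6) = 0.5052/0.7000 = 0.7217
Terminal stock prices: S_uu = 160.6, S_ud = 74.1, S_dd = 34.2
Terminal payoffs (S − K): max(86.55, 0) = 86.55, max(0.1, 0) = 0.1, max(-39.8, 0) = 0
Node u (S = 123.5): V_u = e^(−0.1)·[0.7217·86.5500 + 0.2783·0.1000] = 56.5420
Node d (S = 57): V_d = e^(−0.1)·[0.7217·0.1000 + 0.2783·0.0000] = 0.0653
Node 0 (S = 95): V_0 = e^(−0.1)·[0.7217·56.5420 + 0.2783·0.0653] = 36.9382

$36.94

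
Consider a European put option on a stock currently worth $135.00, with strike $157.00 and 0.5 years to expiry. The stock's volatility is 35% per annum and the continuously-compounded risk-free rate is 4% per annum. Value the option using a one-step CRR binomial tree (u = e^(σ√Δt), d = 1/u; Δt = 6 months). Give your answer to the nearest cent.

CRR parameters: u = e^(σ√Δt) = e^(0.35·√0.5) = 1.2808, d = 1/u = 0.7808
Per-period rate: rΔt = 0.04·0.5 = 0.02, so R = e^0.02 = 1.0202
Risk-neutral probability p = (e^0.02 − 0.7808)/(1.2808 − 0.7808) = 0.2394/0.5000 = 0.4788
Terminal stock prices: S_u = 172.9, S_d = 105.4
Terminal payoffs (K − S): max(-15.91, 0) = 0, max(51.6, 0) = 51.6
Node 0 (S = 135): V_0 = e^(−0.02)·[0.4788·0.0000 + 0.5212·51.5974] = 26.3580

$26.36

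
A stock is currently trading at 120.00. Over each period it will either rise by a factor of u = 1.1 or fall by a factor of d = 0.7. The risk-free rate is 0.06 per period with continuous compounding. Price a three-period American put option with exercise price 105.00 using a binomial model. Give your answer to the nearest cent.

3.07

Risk-neutral probability p = (e^0.06 − 0.7)/(1.1 − 0.7) = 0.3618/0.4000 = 0.9046
Terminal stock prices: S_uuu = 159.7, S_uud = 101.6, S_udd = 64.68, S_ddd = 41.16
Terminal payoffs (K − S): max(-54.72, 0) = 0, max(3.36, 0) = 3.36, max(40.32, 0) = 40.32, max(63.84, 0) = 63.84
Node uu (S = 145.2): continuation = e^(−0.06)·[0.9046·0.0000 + 0.0954·3.3600] = 0.3019; exercise value = 0.0000 ≤ continuation, so V_uu = 0.3019
Node ud (S = 92.4): continuation = e^(−0.06)·[0.9046·3.3600 + 0.0954·40.3200] = 6.4853; exercise value = 12.6000 > continuation, so V_ud = 12.6000 (exercise)
Node dd (S = 58.8): continuation = e^(−0.06)·[0.9046·40.3200 + 0.0954·63.8400] = 40.0853; exercise value = 46.2000 > continuation, so V_dd = 46.2000 (exercise)
Node u (S = 132): continuation = e^(−0.06)·[0.9046·0.3019 + 0.0954·12.6000] = 1.3893; exercise value = 0.0000 ≤ continuation, so V_u = 1.3893
Node d (S = 84): continuation = e^(−0.06)·[0.9046·12.6000 + 0.0954·46.2000] = 14.8853; exercise value = 21.0000 > continuation, so V_d = 21.0000 (exercise)
Node 0 (S = 120): continuation = e^(−0.06)·[0.9046·1.3893 + 0.0954·21.0000] = 3.0705; exercise value = 0.0000 ≤ continuation, so V_0 = 3.0705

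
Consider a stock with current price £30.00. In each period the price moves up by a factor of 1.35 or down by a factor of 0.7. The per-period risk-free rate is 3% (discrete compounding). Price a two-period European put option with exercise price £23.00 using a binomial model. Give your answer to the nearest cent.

£1.90

Risk-neutral probability p = (1 + 0.03 − 0.7)/(1.35 − 0.7) = 0.3300/0.6500 = 0.5077
Terminal stock prices: S_uu = 54.68, S_ud = 28.35, S_dd = 14.7
Terminal payoffs (K − S): max(-31.68, 0) = 0, max(-5.35, 0) = 0, max(8.3, 0) = 8.3
Node u (S = 40.5): V_u = 1/1.03·[0.5077·0.0000 + 0.4923·0.0000] = 0.0000
Node d (S = 21): V_d = 1/1.03·[0.5077·0.0000 + 0.4923·8.3000] = 3.9671
Node 0 (S = 30): V_0 = 1/1.03·[0.5077·0.0000 + 0.4923·3.9671] = 1.8962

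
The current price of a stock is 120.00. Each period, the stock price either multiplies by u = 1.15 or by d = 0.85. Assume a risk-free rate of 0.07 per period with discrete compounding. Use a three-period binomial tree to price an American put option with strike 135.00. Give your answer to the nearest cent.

15.00

Risk-neutral probability p = (1 + 0.07 − 0.85)/(1.15 − 0.85) = 0.2200/0.3000 = 0.7333
Terminal stock prices: S_uuu = 182.5, S_uud = 134.9, S_udd = 99.7, S_ddd = 73.69
Terminal payoffs (K − S): max(-47.5, 0) = 0, max(0.105, 0) = 0.105, max(35.3, 0) = 35.3, max(61.31, 0) = 61.31
Node uu (S = 158.7): continuation = 1/1.07·[0.7333·0.0000 + 0.2667·0.1050] = 0.0262; exercise value = 0.0000 ≤ continuation, so V_uu = 0.0262
Node ud (S = 117.3): continuation = 1/1.07·[0.7333·0.1050 + 0.2667·35.2950] = 8.8682; exercise value = 17.7000 > continuation, so V_ud = 17.7000 (exercise)
Node dd (S = 86.7): continuation = 1/1.07·[0.7333·35.2950 + 0.2667·61.3050] = 39.4682; exercise value = 48.3000 > continuation, so V_dd = 48.3000 (exercise)
Node u (S = 138): continuation = 1/1.07·[0.7333·0.0262 + 0.2667·17.7000] = 4.4291; exercise value = 0.0000 ≤ continuation, so V_u = 4.4291
Node d (S = 102): continuation = 1/1.07·[0.7333·17.7000 + 0.2667·48.3000] = 24.1682; exercise value = 33.0000 > continuation, so V_d = 33.0000 (exercise)
Node 0 (S = 120): continuation = 1/1.07·[0.7333·4.4291 + 0.2667·33.0000] = 11.2599; exercise value = 15.0000 > continuation, so V_0 = 15.0000 (exercise)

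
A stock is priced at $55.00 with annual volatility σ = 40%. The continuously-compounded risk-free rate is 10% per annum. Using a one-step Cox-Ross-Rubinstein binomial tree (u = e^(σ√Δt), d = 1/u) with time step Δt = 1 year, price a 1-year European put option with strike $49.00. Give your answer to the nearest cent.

CRR parameters: u = e^(σ√Δt) = e^(0.4·√1) = 1.4918, d = 1/u = 0.6703
Per-period rate: rΔt = 0.1·1 = 0.1, so R = e^0.1 = 1.1052
Risk-neutral probability p = (e^0.1 − 0.6703)/(1.4918 − 0.6703) = 0.4349/0.8215 = 0.5293
Terminal stock prices: S_u = 82.05, S_d = 36.87
Terminal payoffs (K − S): max(-33.05, 0) = 0, max(12.13, 0) = 12.13
Node 0 (S = 55): V_0 = e^(−0.1)·[0.5293·0.0000 + 0.4707·12.1324] = 5.1669

$5.17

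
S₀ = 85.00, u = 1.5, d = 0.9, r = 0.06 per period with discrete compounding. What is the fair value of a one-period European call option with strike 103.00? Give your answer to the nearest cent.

Risk-neutral probability p = (1 + 0.06 − 0.9)/(1.5 − 0.9) = 0.1600/0.6000 = 0.2667
Terminal stock prices: S_u = 127.5, S_d = 76.5
Terminal payoffs (S − K): max(24.5, 0) = 24.5, max(-26.5, 0) = 0
Node 0 (S = 85): V_0 = 1/1.06·[0.2667·24.5000 + 0.7333·0.0000] = 6.1635

6.16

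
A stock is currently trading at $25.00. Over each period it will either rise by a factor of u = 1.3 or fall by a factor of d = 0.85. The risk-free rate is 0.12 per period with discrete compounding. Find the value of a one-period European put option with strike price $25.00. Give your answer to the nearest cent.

$1.34

Risk-neutral probability p = (1 + 0.12 − 0.85)/(1.3 − 0.85) = 0.2700/0.4500 = 0.6000
Terminal stock prices: S_u = 32.5, S_d = 21.25
Terminal payoffs (K − S): max(-7.5, 0) = 0, max(3.75, 0) = 3.75
Node 0 (S = 25): V_0 = 1/1.12·[0.6000·0.0000 + 0.4000·3.7500] = 1.3393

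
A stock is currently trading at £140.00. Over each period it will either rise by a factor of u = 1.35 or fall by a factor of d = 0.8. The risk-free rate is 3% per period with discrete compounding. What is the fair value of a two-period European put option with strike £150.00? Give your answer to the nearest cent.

£19.27

Risk-neutral probability p = (1 + 0.03 − 0.8)/(1.35 − 0.8) = 0.2300/0.5500 = 0.4182
Terminal stock prices: S_uu = 255.2, S_ud = 151.2, S_dd = 89.6
Terminal payoffs (K − S): max(-105.2, 0) = 0, max(-1.2, 0) = 0, max(60.4, 0) = 60.4
Node u (S = 189): V_u = 1/1.03·[0.4182·0.0000 + 0.5818·0.0000] = 0.0000
Node d (S = 112): V_d = 1/1.03·[0.4182·0.0000 + 0.5818·60.4000] = 34.1183
Node 0 (S = 140): V_0 = 1/1.03·[0.4182·0.0000 + 0.5818·34.1183] = 19.2725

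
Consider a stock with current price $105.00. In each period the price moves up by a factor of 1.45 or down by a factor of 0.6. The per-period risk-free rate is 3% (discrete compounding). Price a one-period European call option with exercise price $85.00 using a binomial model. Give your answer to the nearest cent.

Risk-neutral probability p = (1 + 0.03 − 0.6)/(1.45 − 0.6) = 0.4300/0.8500 = 0.5059
Terminal stock prices: S_u = 152.2, S_d = 63
Terminal payoffs (S − K): max(67.25, 0) = 67.25, max(-22, 0) = 0
Node 0 (S = 105): V_0 = 1/1.03·[0.5059·67.2500 + 0.4941·0.0000] = 33.0297

$33.03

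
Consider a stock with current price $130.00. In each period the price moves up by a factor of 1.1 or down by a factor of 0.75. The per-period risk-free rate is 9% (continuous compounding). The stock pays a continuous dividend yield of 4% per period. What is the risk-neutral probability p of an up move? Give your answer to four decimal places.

Per-period risk-free factor R = e^0.09 = 1.0942; dividend-adjusted growth = e^(0.09−0.04) = 1.0513.
Risk-neutral probability p = (1.0513 − 0.75)/(1.1 − 0.75) = 0.3013/0.3500 = 0.8608

p = 0.8608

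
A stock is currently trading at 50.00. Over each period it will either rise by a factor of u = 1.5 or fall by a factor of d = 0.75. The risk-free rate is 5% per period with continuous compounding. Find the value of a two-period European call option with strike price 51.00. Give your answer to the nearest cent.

11.26

Risk-neutral probability p = (e^0.05 − 0.75)/(1.5 − 0.75) = 0.3013/0.7500 = 0.4017
Terminal stock prices: S_uu = 112.5, S_ud = 56.25, S_dd = 28.12
Terminal payoffs (S − K): max(61.5, 0) = 61.5, max(5.25, 0) = 5.25, max(-22.88, 0) = 0
Node u (S = 75): V_u = e^(−0.05)·[0.4017·61.5000 + 0.5983·5.2500] = 26.4873
Node d (S = 37.5): V_d = e^(−0.05)·[0.4017·5.2500 + 0.5983·0.0000] = 2.0060
Node 0 (S = 50): V_0 = e^(−0.05)·[0.4017·26.4873 + 0.5983·2.0060] = 11.2626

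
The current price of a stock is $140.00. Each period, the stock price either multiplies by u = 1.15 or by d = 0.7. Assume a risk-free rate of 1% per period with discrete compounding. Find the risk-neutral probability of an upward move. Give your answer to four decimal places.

p = 0.6889

Risk-neutral probability p = (1 + 0.01 − 0.7)/(1.15 − 0.7) = 0.3100/0.4500 = 0.6889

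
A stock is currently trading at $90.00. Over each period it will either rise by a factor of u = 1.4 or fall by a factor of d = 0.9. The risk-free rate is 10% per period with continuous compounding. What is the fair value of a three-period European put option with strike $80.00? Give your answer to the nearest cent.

$2.19

Risk-neutral probability p = (e^0.1 − 0.9)/(1.4 − 0.9) = 0.2052/0.5000 = 0.4103
Terminal stock prices: S_uuu = 247, S_uud = 158.8, S_udd = 102.1, S_ddd = 65.61
Terminal payoffs (K − S): max(-167, 0) = 0, max(-78.76, 0) = 0, max(-22.06, 0) = 0, max(14.39, 0) = 14.39
Node uu (S = 176.4): V_uu = e^(−0.1)·[0.4103·0.0000 + 0.5897·0.0000] = 0.0000
Node ud (S = 113.4): V_ud = e^(−0.1)·[0.4103·0.0000 + 0.5897·0.0000] = 0.0000
Node dd (S = 72.9): V_dd = e^(−0.1)·[0.4103·0.0000 + 0.5897·14.3900] = 7.6777
Node u (S = 126): V_u = e^(−0.1)·[0.4103·0.0000 + 0.5897·0.0000] = 0.0000
Node d (S = 81): V_d = e^(−0.1)·[0.4103·0.0000 + 0.5897·7.6777] = 4.0964
Node 0 (S = 90): V_0 = e^(−0.1)·[0.4103·0.0000 + 0.5897·4.0964] = 2.1856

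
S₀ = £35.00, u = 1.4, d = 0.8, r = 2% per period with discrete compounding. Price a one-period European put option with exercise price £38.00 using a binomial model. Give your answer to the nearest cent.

£6.21

Risk-neutral probability p = (1 + 0.02 − 0.8)/(1.4 − 0.8) = 0.2200/0.6000 = 0.3667
Terminal stock prices: S_u = 49, S_d = 28
Terminal payoffs (K − S): max(-11, 0) = 0, max(10, 0) = 10
Node 0 (S = 35): V_0 = 1/1.02·[0.3667·0.0000 + 0.6333·10.0000] = 6.2092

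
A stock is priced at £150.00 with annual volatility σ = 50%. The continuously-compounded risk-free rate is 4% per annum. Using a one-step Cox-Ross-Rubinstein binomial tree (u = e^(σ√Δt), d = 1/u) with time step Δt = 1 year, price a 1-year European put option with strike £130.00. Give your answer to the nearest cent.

CRR parameters: u = e^(σ√Δt) = e^(0.5·√1) = 1.6487, d = 1/u = 0.6065
Per-period rate: rΔt = 0.04·1 = 0.04, so R = e^0.04 = 1.0408
Risk-neutral probability p = (e^0.04 − 0.6065)/(1.6487 − 0.6065) = 0.4343/1.0422 = 0.4167
Terminal stock prices: S_u = 247.3, S_d = 90.98
Terminal payoffs (K − S): max(-117.3, 0) = 0, max(39.02, 0) = 39.02
Node 0 (S = 150): V_0 = e^(−0.04)·[0.4167·0.0000 + 0.5833·39.0204] = 21.8682

£21.87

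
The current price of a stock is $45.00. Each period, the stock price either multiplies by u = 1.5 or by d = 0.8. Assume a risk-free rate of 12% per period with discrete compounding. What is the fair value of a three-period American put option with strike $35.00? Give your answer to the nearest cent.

$1.46

Risk-neutral probability p = (1 + 0.12 − 0.8)/(1.5 − 0.8) = 0.3200/0.7000 = 0.4571
Terminal stock prices: S_uuu = 151.9, S_uud = 81, S_udd = 43.2, S_ddd = 23.04
Terminal payoffs (K − S): max(-116.9, 0) = 0, max(-46, 0) = 0, max(-8.2, 0) = 0, max(11.96, 0) = 11.96
Node uu (S = 101.2): continuation = 1/1.12·[0.4571·0.0000 + 0.5429·0.0000] = 0.0000; exercise value = 0.0000 ≤ continuation, so V_uu = 0.0000
Node ud (S = 54): continuation = 1/1.12·[0.4571·0.0000 + 0.5429·0.0000] = 0.0000; exercise value = 0.0000 ≤ continuation, so V_ud = 0.0000
Node dd (S = 28.8): continuation = 1/1.12·[0.4571·0.0000 + 0.5429·11.9600] = 5.7969; exercise value = 6.2000 > continuation, so V_dd = 6.2000 (exercise)
Node u (S = 67.5): continuation = 1/1.12·[0.4571·0.0000 + 0.5429·0.0000] = 0.0000; exercise value = 0.0000 ≤ continuation, so V_u = 0.0000
Node d (S = 36): continuation = 1/1.12·[0.4571·0.0000 + 0.5429·6.2000] = 3.0051; exercise value = 0.0000 ≤ continuation, so V_d = 3.0051
Node 0 (S = 45): continuation = 1/1.12·[0.4571·0.0000 + 0.5429·3.0051] = 1.4566; exercise value = 0.0000 ≤ continuation, so V_0 = 1.4566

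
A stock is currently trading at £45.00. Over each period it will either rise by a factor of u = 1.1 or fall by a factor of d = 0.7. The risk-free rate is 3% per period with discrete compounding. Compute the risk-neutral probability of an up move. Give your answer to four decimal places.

p = 0.8250

Risk-neutral probability p = (1 + 0.03 − 0.7)/(1.1 − 0.7) = 0.3300/0.4000 = 0.8250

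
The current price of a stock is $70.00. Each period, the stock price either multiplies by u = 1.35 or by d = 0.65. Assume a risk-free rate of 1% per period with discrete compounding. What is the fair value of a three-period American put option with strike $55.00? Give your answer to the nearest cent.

Risk-neutral probability p = (1 + 0.01 − 0.65)/(1.35 − 0.65) = 0.3600/0.7000 = 0.5143
Terminal stock prices: S_uuu = 172.2, S_uud = 82.92, S_udd = 39.93, S_ddd = 19.22
Terminal payoffs (K − S): max(-117.2, 0) = 0, max(-27.92, 0) = 0, max(15.07, 0) = 15.07, max(35.78, 0) = 35.78
Node uu (S = 127.6): continuation = 1/1.01·[0.5143·0.0000 + 0.4857·0.0000] = 0.0000; exercise value = 0.0000 ≤ continuation, so V_uu = 0.0000
Node ud (S = 61.43): continuation = 1/1.01·[0.5143·0.0000 + 0.4857·15.0737] = 7.2490; exercise value = 0.0000 ≤ continuation, so V_ud = 7.2490
Node dd (S = 29.58): continuation = 1/1.01·[0.5143·15.0737 + 0.4857·35.7763] = 24.8804; exercise value = 25.4250 > continuation, so V_dd = 25.4250 (exercise)
Node u (S = 94.5): continuation = 1/1.01·[0.5143·0.0000 + 0.4857·7.2490] = 3.4861; exercise value = 0.0000 ≤ continuation, so V_u = 3.4861
Node d (S = 45.5): continuation = 1/1.01·[0.5143·7.2490 + 0.4857·25.4250] = 15.9182; exercise value = 9.5000 ≤ continuation, so V_d = 15.9182
Node 0 (S = 70): continuation = 1/1.01·[0.5143·3.4861 + 0.4857·15.9182] = 9.4302; exercise value = 0.0000 ≤ continuation, so V_0 = 9.4302

$9.43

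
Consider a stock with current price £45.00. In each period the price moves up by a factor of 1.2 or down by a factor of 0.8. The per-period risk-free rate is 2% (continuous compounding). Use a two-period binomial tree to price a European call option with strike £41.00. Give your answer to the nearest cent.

Risk-neutral probability p = (e^0.02 − 0.8)/(1.2 − 0.8) = 0.2202/0.4000 = 0.5505
Terminal stock prices: S_uu = 64.8, S_ud = 43.2, S_dd = 28.8
Terminal payoffs (S − K): max(23.8, 0) = 23.8, max(2.2, 0) = 2.2, max(-12.2, 0) = 0
Node u (S = 54): V_u = e^(−0.02)·[0.5505·23.8000 + 0.4495·2.2000] = 13.8119
Node d (S = 36): V_d = e^(−0.02)·[0.5505·2.2000 + 0.4495·0.0000] = 1.1871
Node 0 (S = 45): V_0 = e^(−0.02)·[0.5505·13.8119 + 0.4495·1.1871] = 7.9760

£7.98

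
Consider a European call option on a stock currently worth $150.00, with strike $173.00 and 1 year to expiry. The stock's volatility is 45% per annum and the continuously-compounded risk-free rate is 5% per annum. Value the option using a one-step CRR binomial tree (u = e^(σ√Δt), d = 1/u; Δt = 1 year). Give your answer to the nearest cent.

$26.32

CRR parameters: u = e^(σ√Δt) = e^(0.45·√1) = 1.5683, d = 1/u = 0.6376
Per-period rate: rΔt = 0.05·1 = 0.05, so R = e^0.05 = 1.0513
Risk-neutral probability p = (e^0.05 − 0.6376)/(1.5683 − 0.6376) = 0.4136/0.9307 = 0.4445
Terminal stock prices: S_u = 235.2, S_d = 95.64
Terminal payoffs (S − K): max(62.25, 0) = 62.25, max(-77.36, 0) = 0
Node 0 (S = 150): V_0 = e^(−0.05)·[0.4445·62.2468 + 0.5555·0.0000] = 26.3164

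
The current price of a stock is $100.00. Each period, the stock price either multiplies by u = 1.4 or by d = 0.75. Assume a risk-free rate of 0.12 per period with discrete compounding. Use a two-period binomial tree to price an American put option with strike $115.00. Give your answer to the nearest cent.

$17.34

Risk-neutral probability p = (1 + 0.12 − 0.75)/(1.4 − 0.75) = 0.3700/0.6500 = 0.5692
Terminal stock prices: S_uu = 196, S_ud = 105, S_dd = 56.25
Terminal payoffs (K − S): max(-81, 0) = 0, max(10, 0) = 10, max(58.75, 0) = 58.75
Node u (S = 140): continuation = 1/1.12·[0.5692·0.0000 + 0.4308·10.0000] = 3.8462; exercise value = 0.0000 ≤ continuation, so V_u = 3.8462
Node d (S = 75): continuation = 1/1.12·[0.5692·10.0000 + 0.4308·58.7500] = 27.6786; exercise value = 40.0000 > continuation, so V_d = 40.0000 (exercise)
Node 0 (S = 100): continuation = 1/1.12·[0.5692·3.8462 + 0.4308·40.0000] = 17.3394; exercise value = 15.0000 ≤ continuation, so V_0 = 17.3394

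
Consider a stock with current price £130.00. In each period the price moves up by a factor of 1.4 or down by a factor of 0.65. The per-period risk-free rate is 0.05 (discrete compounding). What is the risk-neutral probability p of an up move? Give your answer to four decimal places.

Risk-neutral probability p = (1 + 0.05 − 0.65)/(1.4 − 0.65) = 0.4000/0.7500 = 0.5333

p = 0.5333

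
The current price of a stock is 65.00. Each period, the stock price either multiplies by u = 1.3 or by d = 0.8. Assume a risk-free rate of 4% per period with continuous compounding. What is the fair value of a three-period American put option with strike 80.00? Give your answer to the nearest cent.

Risk-neutral probability p = (e^0.04 − 0.8)/(1.3 − 0.8) = 0.2408/0.5000 = 0.4816
Terminal stock prices: S_uuu = 142.8, S_uud = 87.88, S_udd = 54.08, S_ddd = 33.28
Terminal payoffs (K − S): max(-62.81, 0) = 0, max(-7.88, 0) = 0, max(25.92, 0) = 25.92, max(46.72, 0) = 46.72
Node uu (S = 109.9): continuation = e^(−0.04)·[0.4816·0.0000 + 0.5184·0.0000] = 0.0000; exercise value = 0.0000 ≤ continuation, so V_uu = 0.0000
Node ud (S = 67.6): continuation = e^(−0.04)·[0.4816·0.0000 + 0.5184·25.9200] = 12.9095; exercise value = 12.4000 ≤ continuation, so V_ud = 12.9095
Node dd (S = 41.6): continuation = e^(−0.04)·[0.4816·25.9200 + 0.5184·46.7200] = 35.2632; exercise value = 38.4000 > continuation, so V_dd = 38.4000 (exercise)
Node u (S = 84.5): continuation = e^(−0.04)·[0.4816·0.0000 + 0.5184·12.9095] = 6.4296; exercise value = 0.0000 ≤ continuation, so V_u = 6.4296
Node d (S = 52): continuation = e^(−0.04)·[0.4816·12.9095 + 0.5184·38.4000] = 25.0989; exercise value = 28.0000 > continuation, so V_d = 28.0000 (exercise)
Node 0 (S = 65): continuation = e^(−0.04)·[0.4816·6.4296 + 0.5184·28.0000] = 16.9207; exercise value = 15.0000 ≤ continuation, so V_0 = 16.9207

16.92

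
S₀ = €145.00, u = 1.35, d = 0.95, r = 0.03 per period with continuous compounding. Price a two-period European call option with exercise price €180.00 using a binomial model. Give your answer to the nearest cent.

€5.01

Risk-neutral probability p = (e^0.03 − 0.95)/(1.35 − 0.95) = 0.0805/0.4000 = 0.2011
Terminal stock prices: S_uu = 264.3, S_ud = 186, S_dd = 130.9
Terminal payoffs (S − K): max(84.26, 0) = 84.26, max(5.962, 0) = 5.962, max(-49.14, 0) = 0
Node u (S = 195.8): V_u = e^(−0.03)·[0.2011·84.2625 + 0.7989·5.9625] = 21.0698
Node d (S = 137.8): V_d = e^(−0.03)·[0.2011·5.9625 + 0.7989·0.0000] = 1.1638
Node 0 (S = 145): V_0 = e^(−0.03)·[0.2011·21.0698 + 0.7989·1.1638] = 5.0149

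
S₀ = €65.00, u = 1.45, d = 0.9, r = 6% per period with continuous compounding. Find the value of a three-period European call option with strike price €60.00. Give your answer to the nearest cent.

€18.59

Risk-neutral probability p = (e^0.06 − 0.9)/(1.45 − 0.9) = 0.1618/0.5500 = 0.2942
Terminal stock prices: S_uuu = 198.2, S_uud = 123, S_udd = 76.34, S_ddd = 47.39
Terminal payoffs (S − K): max(138.2, 0) = 138.2, max(63, 0) = 63, max(16.34, 0) = 16.34, max(-12.61, 0) = 0
Node uu (S = 136.7): V_uu = e^(−0.06)·[0.2942·138.1606 + 0.7058·62.9963] = 80.1566
Node ud (S = 84.83): V_ud = e^(−0.06)·[0.2942·62.9963 + 0.7058·16.3425] = 28.3191
Node dd (S = 52.65): V_dd = e^(−0.06)·[0.2942·16.3425 + 0.7058·0.0000] = 4.5287
Node u (S = 94.25): V_u = e^(−0.06)·[0.2942·80.1566 + 0.7058·28.3191] = 41.0348
Node d (S = 58.5): V_d = e^(−0.06)·[0.2942·28.3191 + 0.7058·4.5287] = 10.8576
Node 0 (S = 65): V_0 = e^(−0.06)·[0.2942·41.0348 + 0.7058·10.8576] = 18.5878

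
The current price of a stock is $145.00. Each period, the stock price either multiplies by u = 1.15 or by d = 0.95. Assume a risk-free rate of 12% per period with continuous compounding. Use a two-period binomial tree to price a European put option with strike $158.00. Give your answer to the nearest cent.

$0.27

Risk-neutral probability p = (e^0.12 − 0.95)/(1.15 − 0.95) = 0.1775/0.2000 = 0.8875
Terminal stock prices: S_uu = 191.8, S_ud = 158.4, S_dd = 130.9
Terminal payoffs (K − S): max(-33.76, 0) = 0, max(-0.4125, 0) = 0, max(27.14, 0) = 27.14
Node u (S = 166.8): V_u = e^(−0.12)·[0.8875·0.0000 + 0.1125·0.0000] = 0.0000
Node d (S = 137.8): V_d = e^(−0.12)·[0.8875·0.0000 + 0.1125·27.1375] = 2.7081
Node 0 (S = 145): V_0 = e^(−0.12)·[0.8875·0.0000 + 0.1125·2.7081] = 0.2703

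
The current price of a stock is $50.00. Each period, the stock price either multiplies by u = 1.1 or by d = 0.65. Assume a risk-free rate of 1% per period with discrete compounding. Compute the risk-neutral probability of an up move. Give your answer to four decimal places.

p = 0.8000

Risk-neutral probability p = (1 + 0.01 − 0.65)/(1.1 − 0.65) = 0.3600/0.4500 = 0.8000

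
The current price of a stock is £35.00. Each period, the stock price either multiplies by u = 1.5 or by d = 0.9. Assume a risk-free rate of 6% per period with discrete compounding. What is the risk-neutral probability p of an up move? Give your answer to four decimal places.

p = 0.2667

Risk-neutral probability p = (1 + 0.06 − 0.9)/(1.5 − 0.9) = 0.1600/0.6000 = 0.2667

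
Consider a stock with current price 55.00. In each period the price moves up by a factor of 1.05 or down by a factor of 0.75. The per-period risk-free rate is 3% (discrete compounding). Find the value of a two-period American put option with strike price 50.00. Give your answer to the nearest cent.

0.96

Risk-neutral probability p = (1 + 0.03 − 0.75)/(1.05 − 0.75) = 0.2800/0.3000 = 0.9333
Terminal stock prices: S_uu = 60.64, S_ud = 43.31, S_dd = 30.94
Terminal payoffs (K − S): max(-10.64, 0) = 0, max(6.688, 0) = 6.688, max(19.06, 0) = 19.06
Node u (S = 57.75): continuation = 1/1.03·[0.9333·0.0000 + 0.0667·6.6875] = 0.4328; exercise value = 0.0000 ≤ continuation, so V_u = 0.4328
Node d (S = 41.25): continuation = 1/1.03·[0.9333·6.6875 + 0.0667·19.0625] = 7.2937; exercise value = 8.7500 > continuation, so V_d = 8.7500 (exercise)
Node 0 (S = 55): continuation = 1/1.03·[0.9333·0.4328 + 0.0667·8.7500] = 0.9586; exercise value = 0.0000 ≤ continuation, so V_0 = 0.9586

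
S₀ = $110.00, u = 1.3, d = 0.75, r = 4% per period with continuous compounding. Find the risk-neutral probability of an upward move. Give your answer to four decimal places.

Risk-neutral probability p = (e^0.04 − 0.75)/(1.3 − 0.75) = 0.2908/0.5500 = 0.5287

p = 0.5287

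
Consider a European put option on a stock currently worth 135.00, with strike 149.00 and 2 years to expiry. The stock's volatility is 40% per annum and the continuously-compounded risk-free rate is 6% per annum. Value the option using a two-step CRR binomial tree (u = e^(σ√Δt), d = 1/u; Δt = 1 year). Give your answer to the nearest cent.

27.66

CRR parameters: u = e^(σ√Δt) = e^(0.4·√1) = 1.4918, d = 1/u = 0.6703
Per-period rate: rΔt = 0.06·1 = 0.06, so R = e^0.06 = 1.0618
Risk-neutral probability p = (e^0.06 − 0.6703)/(1.4918 − 0.6703) = 0.3915/0.8215 = 0.4766
Terminal stock prices: S_uu = 300.4, S_ud = 135, S_dd = 60.66
Terminal payoffs (K − S): max(-151.4, 0) = 0, max(14, 0) = 14, max(88.34, 0) = 88.34
Node u (S = 201.4): V_u = e^(−0.06)·[0.4766·0.0000 + 0.5234·14.0000] = 6.9011
Node d (S = 90.49): V_d = e^(−0.06)·[0.4766·14.0000 + 0.5234·88.3406] = 49.8297
Node 0 (S = 135): V_0 = e^(−0.06)·[0.4766·6.9011 + 0.5234·49.8297] = 27.6602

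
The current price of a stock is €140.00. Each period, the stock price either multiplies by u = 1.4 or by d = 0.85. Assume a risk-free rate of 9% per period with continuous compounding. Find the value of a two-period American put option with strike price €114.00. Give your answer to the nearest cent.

€3.32

Risk-neutral probability p = (e^0.09 − 0.85)/(1.4 − 0.85) = 0.2442/0.5500 = 0.4440
Terminal stock prices: S_uu = 274.4, S_ud = 166.6, S_dd = 101.1
Terminal payoffs (K − S): max(-160.4, 0) = 0, max(-52.6, 0) = 0, max(12.85, 0) = 12.85
Node u (S = 196): continuation = e^(−0.09)·[0.4440·0.0000 + 0.5560·0.0000] = 0.0000; exercise value = 0.0000 ≤ continuation, so V_u = 0.0000
Node d (S = 119): continuation = e^(−0.09)·[0.4440·0.0000 + 0.5560·12.8500] = 6.5302; exercise value = 0.0000 ≤ continuation, so V_d = 6.5302
Node 0 (S = 140): continuation = e^(−0.09)·[0.4440·0.0000 + 0.5560·6.5302] = 3.3186; exercise value = 0.0000 ≤ continuation, so V_0 = 3.3186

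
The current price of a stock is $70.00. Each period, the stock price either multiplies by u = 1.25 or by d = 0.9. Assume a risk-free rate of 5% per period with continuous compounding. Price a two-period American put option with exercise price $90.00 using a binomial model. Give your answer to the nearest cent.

$20.00

Risk-neutral probability p = (e^0.05 − 0.9)/(1.25 − 0.9) = 0.1513/0.3500 = 0.4322
Terminal stock prices: S_uu = 109.4, S_ud = 78.75, S_dd = 56.7
Terminal payoffs (K − S): max(-19.38, 0) = 0, max(11.25, 0) = 11.25, max(33.3, 0) = 33.3
Node u (S = 87.5): continuation = e^(−0.05)·[0.4322·0.0000 + 0.5678·11.2500] = 6.0762; exercise value = 2.5000 ≤ continuation, so V_u = 6.0762
Node d (S = 63): continuation = e^(−0.05)·[0.4322·11.2500 + 0.5678·33.3000] = 22.6106; exercise value = 27.0000 > continuation, so V_d = 27.0000 (exercise)
Node 0 (S = 70): continuation = e^(−0.05)·[0.4322·6.0762 + 0.5678·27.0000] = 17.0809; exercise value = 20.0000 > continuation, so V_0 = 20.0000 (exercise)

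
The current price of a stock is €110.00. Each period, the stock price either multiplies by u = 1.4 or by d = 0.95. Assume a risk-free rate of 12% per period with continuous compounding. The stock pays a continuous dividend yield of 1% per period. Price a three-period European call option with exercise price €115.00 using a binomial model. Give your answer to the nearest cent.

Per-period risk-free factor R = e^0.12 = 1.1275; dividend-adjusted growth = e^(0.12−0.01) = 1.1163.
Risk-neutral probability p = (1.1163 − 0.95)/(1.4 − 0.95) = 0.1663/0.4500 = 0.3695
Terminal stock prices: S_uuu = 301.8, S_uud = 204.8, S_udd = 139, S_ddd = 94.31
Terminal payoffs (S − K): max(186.8, 0) = 186.8, max(89.82, 0) = 89.82, max(23.98, 0) = 23.98, max(-20.69, 0) = 0
Node uu (S = 215.6): V_uu = e^(−0.12)·[0.3695·186.8400 + 0.6305·89.8200] = 111.4589
Node ud (S = 146.3): V_ud = e^(−0.12)·[0.3695·89.8200 + 0.6305·23.9850] = 42.8484
Node dd (S = 99.27): V_dd = e^(−0.12)·[0.3695·23.9850 + 0.6305·0.0000] = 7.8604
Node u (S = 154): V_u = e^(−0.12)·[0.3695·111.4589 + 0.6305·42.8484] = 60.4884
Node d (S = 104.5): V_d = e^(−0.12)·[0.3695·42.8484 + 0.6305·7.8604] = 18.4380
Node 0 (S = 110): V_0 = e^(−0.12)·[0.3695·60.4884 + 0.6305·18.4380] = 30.1339

€30.13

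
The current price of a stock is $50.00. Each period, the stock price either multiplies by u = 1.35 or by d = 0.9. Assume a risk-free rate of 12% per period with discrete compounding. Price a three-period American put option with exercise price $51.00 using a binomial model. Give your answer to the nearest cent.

Risk-neutral probability p = (1 + 0.12 − 0.9)/(1.35 − 0.9) = 0.2200/0.4500 = 0.4889
Terminal stock prices: S_uuu = 123, S_uud = 82.01, S_udd = 54.68, S_ddd = 36.45
Terminal payoffs (K − S): max(-72.02, 0) = 0, max(-31.01, 0) = 0, max(-3.675, 0) = 0, max(14.55, 0) = 14.55
Node uu (S = 91.13): continuation = 1/1.12·[0.4889·0.0000 + 0.5111·0.0000] = 0.0000; exercise value = 0.0000 ≤ continuation, so V_uu = 0.0000
Node ud (S = 60.75): continuation = 1/1.12·[0.4889·0.0000 + 0.5111·0.0000] = 0.0000; exercise value = 0.0000 ≤ continuation, so V_ud = 0.0000
Node dd (S = 40.5): continuation = 1/1.12·[0.4889·0.0000 + 0.5111·14.5500] = 6.6399; exercise value = 10.5000 > continuation, so V_dd = 10.5000 (exercise)
Node u (S = 67.5): continuation = 1/1.12·[0.4889·0.0000 + 0.5111·0.0000] = 0.0000; exercise value = 0.0000 ≤ continuation, so V_u = 0.0000
Node d (S = 45): continuation = 1/1.12·[0.4889·0.0000 + 0.5111·10.5000] = 4.7917; exercise value = 6.0000 > continuation, so V_d = 6.0000 (exercise)
Node 0 (S = 50): continuation = 1/1.12·[0.4889·0.0000 + 0.5111·6.0000] = 2.7381; exercise value = 1.0000 ≤ continuation, so V_0 = 2.7381

$2.74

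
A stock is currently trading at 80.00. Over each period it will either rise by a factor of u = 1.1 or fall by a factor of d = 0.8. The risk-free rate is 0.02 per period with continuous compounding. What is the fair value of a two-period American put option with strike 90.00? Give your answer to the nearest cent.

10.46

Risk-neutral probability p = (e^0.02 − 0.8)/(1.1 − 0.8) = 0.2202/0.3000 = 0.7340
Terminal stock prices: S_uu = 96.8, S_ud = 70.4, S_dd = 51.2
Terminal payoffs (K − S): max(-6.8, 0) = 0, max(19.6, 0) = 19.6, max(38.8, 0) = 38.8
Node u (S = 88): continuation = e^(−0.02)·[0.7340·0.0000 + 0.2660·19.6000] = 5.1103; exercise value = 2.0000 ≤ continuation, so V_u = 5.1103
Node d (S = 64): continuation = e^(−0.02)·[0.7340·19.6000 + 0.2660·38.8000] = 24.2179; exercise value = 26.0000 > continuation, so V_d = 26.0000 (exercise)
Node 0 (S = 80): continuation = e^(−0.02)·[0.7340·5.1103 + 0.2660·26.0000] = 10.4556; exercise value = 10.0000 ≤ continuation, so V_0 = 10.4556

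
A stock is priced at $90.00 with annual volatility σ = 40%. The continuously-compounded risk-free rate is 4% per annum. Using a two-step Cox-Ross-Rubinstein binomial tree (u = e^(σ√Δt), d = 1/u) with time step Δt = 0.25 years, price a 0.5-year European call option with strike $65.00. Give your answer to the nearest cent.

CRR parameters: u = e^(σ√Δt) = e^(0.4·√0.25) = 1.2214, d = 1/u = 0.8187
Per-period rate: rΔt = 0.04·0.25 = 0.01, so R = e^0.01 = 1.0101
Risk-neutral probability p = (e^0.01 − 0.8187)/(1.2214 − 0.8187) = 0.1913/0.4027 = 0.4751
Terminal stock prices: S_uu = 134.3, S_ud = 90, S_dd = 60.33
Terminal payoffs (S − K): max(69.26, 0) = 69.26, max(25, 0) = 25, max(-4.671, 0) = 0
Node u (S = 109.9): V_u = e^(−0.01)·[0.4751·69.2642 + 0.5249·25.0000] = 45.5730
Node d (S = 73.69): V_d = e^(−0.01)·[0.4751·25.0000 + 0.5249·0.0000] = 11.7599
Node 0 (S = 90): V_0 = e^(−0.01)·[0.4751·45.5730 + 0.5249·11.7599] = 27.5485

$27.55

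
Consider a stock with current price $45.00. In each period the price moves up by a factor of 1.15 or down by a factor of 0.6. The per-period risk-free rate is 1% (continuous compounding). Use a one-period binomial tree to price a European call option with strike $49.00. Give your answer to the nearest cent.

$2.03

Risk-neutral probability p = (e^0.01 − 0.6)/(1.15 − 0.6) = 0.4101/0.5500 = 0.7455
Terminal stock prices: S_u = 51.75, S_d = 27
Terminal payoffs (S − K): max(2.75, 0) = 2.75, max(-22, 0) = 0
Node 0 (S = 45): V_0 = e^(−0.01)·[0.7455·2.7500 + 0.2545·0.0000] = 2.0299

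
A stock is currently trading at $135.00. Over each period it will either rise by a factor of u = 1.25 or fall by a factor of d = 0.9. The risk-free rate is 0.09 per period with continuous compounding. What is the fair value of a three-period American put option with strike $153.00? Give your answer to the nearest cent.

$18.00

Risk-neutral probability p = (e^0.09 − 0.9)/(1.25 − 0.9) = 0.1942/0.3500 = 0.5548
Terminal stock prices: S_uuu = 263.7, S_uud = 189.8, S_udd = 136.7, S_ddd = 98.42
Terminal payoffs (K − S): max(-110.7, 0) = 0, max(-36.84, 0) = 0, max(16.31, 0) = 16.31, max(54.58, 0) = 54.58
Node uu (S = 210.9): continuation = e^(−0.09)·[0.5548·0.0000 + 0.4452·0.0000] = 0.0000; exercise value = 0.0000 ≤ continuation, so V_uu = 0.0000
Node ud (S = 151.9): continuation = e^(−0.09)·[0.5548·0.0000 + 0.4452·16.3125] = 6.6375; exercise value = 1.1250 ≤ continuation, so V_ud = 6.6375
Node dd (S = 109.4): continuation = e^(−0.09)·[0.5548·16.3125 + 0.4452·54.5850] = 30.4815; exercise value = 43.6500 > continuation, so V_dd = 43.6500 (exercise)
Node u (S = 168.8): continuation = e^(−0.09)·[0.5548·0.0000 + 0.4452·6.6375] = 2.7008; exercise value = 0.0000 ≤ continuation, so V_u = 2.7008
Node d (S = 121.5): continuation = e^(−0.09)·[0.5548·6.6375 + 0.4452·43.6500] = 21.1265; exercise value = 31.5000 > continuation, so V_d = 31.5000 (exercise)
Node 0 (S = 135): continuation = e^(−0.09)·[0.5548·2.7008 + 0.4452·31.5000] = 14.1866; exercise value = 18.0000 > continuation, so V_0 = 18.0000 (exercise)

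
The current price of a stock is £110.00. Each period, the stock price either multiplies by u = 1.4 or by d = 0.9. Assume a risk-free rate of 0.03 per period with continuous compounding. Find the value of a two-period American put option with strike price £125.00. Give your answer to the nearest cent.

Risk-neutral probability p = (e^0.03 − 0.9)/(1.4 − 0.9) = 0.1305/0.5000 = 0.2609
Terminal stock prices: S_uu = 215.6, S_ud = 138.6, S_dd = 89.1
Terminal payoffs (K − S): max(-90.6, 0) = 0, max(-13.6, 0) = 0, max(35.9, 0) = 35.9
Node u (S = 154): continuation = e^(−0.03)·[0.2609·0.0000 + 0.7391·0.0000] = 0.0000; exercise value = 0.0000 ≤ continuation, so V_u = 0.0000
Node d (S = 99): continuation = e^(−0.03)·[0.2609·0.0000 + 0.7391·35.9000] = 25.7492; exercise value = 26.0000 > continuation, so V_d = 26.0000 (exercise)
Node 0 (S = 110): continuation = e^(−0.03)·[0.2609·0.0000 + 0.7391·26.0000] = 18.6484; exercise value = 15.0000 ≤ continuation, so V_0 = 18.6484

£18.65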